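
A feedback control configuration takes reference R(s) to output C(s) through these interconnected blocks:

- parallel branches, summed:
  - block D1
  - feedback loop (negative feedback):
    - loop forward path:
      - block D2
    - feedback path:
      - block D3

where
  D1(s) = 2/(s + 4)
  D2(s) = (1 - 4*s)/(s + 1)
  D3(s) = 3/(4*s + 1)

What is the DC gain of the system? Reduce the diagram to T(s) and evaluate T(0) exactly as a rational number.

Reducing step by step:

Step 1: close the feedback loop around D2, D3; result (1 - 16*s^2)/(4*s^2 - 7*s + 4)
Step 2: add D1, [D2/(1+D2*D3)] (parallel); result (-16*s^3 - 56*s^2 - 13*s + 12)/(4*s^3 + 9*s^2 - 24*s + 16)
The step-2 result is T(s). Setting s = 0: T(0) = 12/16 = 3/4.

Answer: 3/4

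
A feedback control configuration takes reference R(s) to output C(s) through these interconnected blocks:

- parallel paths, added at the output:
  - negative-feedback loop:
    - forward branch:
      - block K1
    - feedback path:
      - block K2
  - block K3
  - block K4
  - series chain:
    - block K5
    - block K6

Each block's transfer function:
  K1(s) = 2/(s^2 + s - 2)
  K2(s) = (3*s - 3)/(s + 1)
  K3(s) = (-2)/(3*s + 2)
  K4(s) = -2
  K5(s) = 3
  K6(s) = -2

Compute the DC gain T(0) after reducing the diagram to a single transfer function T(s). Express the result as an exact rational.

The answer is -37/4.

Reasoning:
Step 1 - feedback reduction of K1, K2 = (2*s + 2)/(s^3 + 2*s^2 + 5*s - 8)
Step 2 - multiply K5, K6 (series) = -6
Step 3 - reduce the parallel group [K1/(1+K1*K2)], K3, K4, (K5*K6) = (-24*s^4 - 66*s^3 - 150*s^2 + 112*s + 148)/(3*s^4 + 8*s^3 + 19*s^2 - 14*s - 16)
Evaluating the step-3 result (the overall T(s)) at s = 0 gives T(0) = 148/(-16) = -37/4.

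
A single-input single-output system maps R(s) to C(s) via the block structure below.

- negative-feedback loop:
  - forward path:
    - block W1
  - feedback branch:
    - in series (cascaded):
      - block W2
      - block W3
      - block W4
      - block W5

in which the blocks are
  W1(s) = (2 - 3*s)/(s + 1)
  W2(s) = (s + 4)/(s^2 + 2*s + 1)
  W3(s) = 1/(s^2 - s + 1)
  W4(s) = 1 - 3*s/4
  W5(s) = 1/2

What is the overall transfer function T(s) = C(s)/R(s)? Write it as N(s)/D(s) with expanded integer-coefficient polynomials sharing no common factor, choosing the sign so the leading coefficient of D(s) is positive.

The answer is (-24*s^5 - 8*s^4 + 16*s^3 - 24*s^2 - 8*s + 16)/(8*s^5 + 16*s^4 + 17*s^3 + 26*s^2 - 48*s + 40).

Reasoning:
1. multiply W2, W3, W4, W5 (series) gives (-3*s^2 - 8*s + 16)/(8*s^4 + 8*s^3 + 8*s + 8)
2. feedback reduction of W1, (W2*W3*W4*W5), giving the overall T(s)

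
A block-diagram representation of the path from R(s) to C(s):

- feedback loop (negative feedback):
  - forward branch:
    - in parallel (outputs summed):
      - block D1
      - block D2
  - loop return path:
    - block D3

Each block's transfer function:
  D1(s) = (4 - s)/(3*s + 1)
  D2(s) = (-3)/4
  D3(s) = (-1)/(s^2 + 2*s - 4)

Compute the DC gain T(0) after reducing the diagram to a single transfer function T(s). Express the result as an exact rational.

Reducing step by step:

1. add D1, D2 (parallel); result (13 - 13*s)/(12*s + 4)
2. apply the feedback formula to (D1+D2), D3; result (-13*s^3 - 13*s^2 + 78*s - 52)/(12*s^3 + 28*s^2 - 27*s - 29)
That last expression is T(s); at s = 0 only the constant terms survive, so T(0) = -52/(-29) = 52/29.

Answer: 52/29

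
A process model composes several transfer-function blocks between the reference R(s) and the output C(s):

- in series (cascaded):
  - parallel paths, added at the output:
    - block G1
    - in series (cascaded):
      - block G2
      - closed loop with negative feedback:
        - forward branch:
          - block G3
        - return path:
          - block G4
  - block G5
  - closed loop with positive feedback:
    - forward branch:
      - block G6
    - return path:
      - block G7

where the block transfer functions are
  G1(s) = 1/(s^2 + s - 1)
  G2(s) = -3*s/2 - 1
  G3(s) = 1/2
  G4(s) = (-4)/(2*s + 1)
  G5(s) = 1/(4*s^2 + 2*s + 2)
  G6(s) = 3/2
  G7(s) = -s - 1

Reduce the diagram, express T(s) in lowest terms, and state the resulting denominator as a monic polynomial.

The answer is s^6 + 8*s^5/3 + 11*s^4/12 - 5*s^3/4 - s^2/2 - 7*s/12 + 5/12.

Reasoning:
1. feedback reduction of G3, G4: (2*s + 1)/(4*s - 2)
2. combine G2, [G3/(1+G3*G4)] in series: (-6*s^2 - 7*s - 2)/(8*s - 4)
3. reduce the parallel group G1, (G2*[G3/(1+G3*G4)]): (-6*s^4 - 13*s^3 - 3*s^2 + 13*s - 2)/(8*s^3 + 4*s^2 - 12*s + 4)
4. reduce the feedback loop with forward G6 and return G7: 3/(3*s + 5)
5. series reduction of (G1+(G2*[G3/(1+G3*G4)])), G5, [G6/(1-G6*G7)]: (-18*s^4 - 39*s^3 - 9*s^2 + 39*s - 6)/(96*s^6 + 256*s^5 + 88*s^4 - 120*s^3 - 48*s^2 - 56*s + 40)
That last expression is T(s), already simplified. Scaling its denominator by 1/96 (the reciprocal of the leading coefficient) yields the monic denominator.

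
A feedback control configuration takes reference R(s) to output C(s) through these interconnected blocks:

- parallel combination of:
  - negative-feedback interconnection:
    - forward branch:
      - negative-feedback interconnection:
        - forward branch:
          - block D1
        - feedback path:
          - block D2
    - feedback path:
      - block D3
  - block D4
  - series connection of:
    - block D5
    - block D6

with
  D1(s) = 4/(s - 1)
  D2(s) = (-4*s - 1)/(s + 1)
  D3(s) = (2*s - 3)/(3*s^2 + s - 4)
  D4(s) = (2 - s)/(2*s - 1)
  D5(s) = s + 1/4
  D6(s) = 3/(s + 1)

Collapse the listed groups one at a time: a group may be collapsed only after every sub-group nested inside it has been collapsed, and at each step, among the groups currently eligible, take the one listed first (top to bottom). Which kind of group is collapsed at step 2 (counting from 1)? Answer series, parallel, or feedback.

The answer is feedback.

Reasoning:
Step 1 - collapse the loop (D1 forward, D2 return)
Step 2 - collapse the loop ([D1/(1+D1*D2)] forward, D3 return)
Step 3 - multiply D5, D6 (series)
Step 4 - parallel reduction of [[D1/(1+D1*D2)]/(1+[D1/(1+D1*D2)]*D3)], D4, (D5*D6)
So the answer for step 2 is feedback.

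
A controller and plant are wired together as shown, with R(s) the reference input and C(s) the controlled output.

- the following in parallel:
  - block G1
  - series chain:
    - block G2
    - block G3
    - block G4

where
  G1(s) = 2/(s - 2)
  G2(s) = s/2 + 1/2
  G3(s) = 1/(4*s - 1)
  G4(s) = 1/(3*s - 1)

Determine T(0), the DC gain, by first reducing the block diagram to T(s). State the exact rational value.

(1) reduce the series chain G2, G3, G4 gives (s + 1)/(24*s^2 - 14*s + 2)
(2) reduce the parallel group G1, (G2*G3*G4) gives (49*s^2 - 29*s + 2)/(24*s^3 - 62*s^2 + 30*s - 4)
That last expression is T(s); at s = 0 only the constant terms survive, so T(0) = 2/(-4) = -1/2.

Therefore the answer is -1/2.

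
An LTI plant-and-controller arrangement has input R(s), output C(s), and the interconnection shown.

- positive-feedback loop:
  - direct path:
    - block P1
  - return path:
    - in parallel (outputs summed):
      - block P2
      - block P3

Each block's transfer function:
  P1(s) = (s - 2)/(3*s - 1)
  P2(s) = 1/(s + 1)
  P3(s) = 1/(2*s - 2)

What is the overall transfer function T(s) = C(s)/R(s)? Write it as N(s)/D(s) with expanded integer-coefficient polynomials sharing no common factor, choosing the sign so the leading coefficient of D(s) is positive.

First reduce the diagram to T(s).

[1] parallel reduction of P2, P3; result (3*s - 1)/(2*s^2 - 2)
[2] collapse the loop (P1 forward, (P2+P3) return), which is the overall transfer function T(s) = C(s)/R(s) in lowest terms

Answer: (2*s^3 - 4*s^2 - 2*s + 4)/(6*s^3 - 5*s^2 + s)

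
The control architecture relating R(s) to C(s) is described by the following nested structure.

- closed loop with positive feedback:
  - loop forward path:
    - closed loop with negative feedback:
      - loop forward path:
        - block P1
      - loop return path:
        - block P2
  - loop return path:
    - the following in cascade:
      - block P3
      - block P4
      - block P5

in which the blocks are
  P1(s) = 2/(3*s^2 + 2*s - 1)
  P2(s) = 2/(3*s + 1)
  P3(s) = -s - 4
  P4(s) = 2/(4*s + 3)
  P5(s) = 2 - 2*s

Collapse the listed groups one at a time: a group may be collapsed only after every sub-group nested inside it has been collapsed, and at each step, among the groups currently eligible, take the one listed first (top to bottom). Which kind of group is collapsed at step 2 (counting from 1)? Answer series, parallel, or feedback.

Answer: series

Working:
[1] collapse the loop (P1 forward, P2 return)
[2] cascade P3, P4, P5
[3] close the feedback loop around [P1/(1+P1*P2)], (P3*P4*P5)
Step 2: series.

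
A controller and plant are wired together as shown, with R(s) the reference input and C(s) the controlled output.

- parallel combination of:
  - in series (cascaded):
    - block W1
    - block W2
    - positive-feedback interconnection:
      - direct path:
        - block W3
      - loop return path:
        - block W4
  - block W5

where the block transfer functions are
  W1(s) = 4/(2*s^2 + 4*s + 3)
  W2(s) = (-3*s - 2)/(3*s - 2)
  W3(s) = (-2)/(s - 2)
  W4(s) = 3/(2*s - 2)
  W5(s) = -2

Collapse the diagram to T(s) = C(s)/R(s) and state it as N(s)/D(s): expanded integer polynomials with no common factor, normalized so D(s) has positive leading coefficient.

Step 1: reduce the feedback loop with forward W3 and return W4; result (2 - 2*s)/(s^2 - 3*s + 5)
Step 2: multiply W1, W2, [W3/(1-W3*W4)] (series); result (24*s^2 - 8*s - 16)/(6*s^5 - 10*s^4 + 7*s^3 + 31*s^2 + 23*s - 30)
Step 3: combine (W1*W2*[W3/(1-W3*W4)]), W5 in parallel, which is the overall transfer function T(s) = C(s)/R(s) in lowest terms

Answer: (-12*s^5 + 20*s^4 - 14*s^3 - 38*s^2 - 54*s + 44)/(6*s^5 - 10*s^4 + 7*s^3 + 31*s^2 + 23*s - 30)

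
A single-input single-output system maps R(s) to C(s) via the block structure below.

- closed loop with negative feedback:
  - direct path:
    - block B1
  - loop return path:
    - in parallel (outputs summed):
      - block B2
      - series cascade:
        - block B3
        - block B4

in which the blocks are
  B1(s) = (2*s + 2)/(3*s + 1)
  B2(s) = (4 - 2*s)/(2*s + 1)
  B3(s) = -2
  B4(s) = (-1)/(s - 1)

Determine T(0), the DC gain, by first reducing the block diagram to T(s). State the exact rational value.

(1) reduce the series chain B3, B4 -> 2/(s - 1)
(2) reduce the parallel group B2, (B3*B4) -> (-2*s^2 + 10*s - 2)/(2*s^2 - s - 1)
(3) reduce the feedback loop with forward B1 and return (B2+(B3*B4)) -> (4*s^3 + 2*s^2 - 4*s - 2)/(2*s^3 + 15*s^2 + 12*s - 5)
The step-3 result is T(s). Setting s = 0: T(0) = -2/(-5) = 2/5.

Hence the answer: 2/5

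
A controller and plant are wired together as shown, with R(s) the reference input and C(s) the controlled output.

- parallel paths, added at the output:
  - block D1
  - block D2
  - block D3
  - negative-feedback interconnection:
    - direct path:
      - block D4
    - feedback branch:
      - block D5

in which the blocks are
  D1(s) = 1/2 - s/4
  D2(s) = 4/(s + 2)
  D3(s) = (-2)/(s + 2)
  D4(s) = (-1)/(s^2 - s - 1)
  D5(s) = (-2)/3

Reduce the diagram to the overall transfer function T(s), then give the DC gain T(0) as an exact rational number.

Answer: 9/2

Working:
Step 1: collapse the loop (D4 forward, D5 return); result (-3)/(3*s^2 - 3*s - 1)
Step 2: parallel reduction of D1, D2, D3, [D4/(1+D4*D5)]; result (-3*s^4 + 3*s^3 + 37*s^2 - 48*s - 36)/(12*s^3 + 12*s^2 - 28*s - 8)
That last expression is T(s); at s = 0 only the constant terms survive, so T(0) = -36/(-8) = 9/2.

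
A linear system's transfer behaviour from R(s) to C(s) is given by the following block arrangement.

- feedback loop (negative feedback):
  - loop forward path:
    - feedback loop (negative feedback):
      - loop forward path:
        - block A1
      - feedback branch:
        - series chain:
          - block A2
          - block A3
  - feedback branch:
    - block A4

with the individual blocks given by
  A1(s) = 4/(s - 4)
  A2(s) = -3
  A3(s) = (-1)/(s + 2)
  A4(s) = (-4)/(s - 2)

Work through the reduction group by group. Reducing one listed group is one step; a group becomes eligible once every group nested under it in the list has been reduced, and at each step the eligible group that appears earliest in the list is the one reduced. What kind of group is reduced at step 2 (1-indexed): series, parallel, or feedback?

The answer is feedback.

Reasoning:
Step 1: combine A2, A3 in series
Step 2: feedback reduction of A1, (A2*A3)
Step 3: apply the feedback formula to [A1/(1+A1*(A2*A3))], A4
The group at step 2 is a feedback group.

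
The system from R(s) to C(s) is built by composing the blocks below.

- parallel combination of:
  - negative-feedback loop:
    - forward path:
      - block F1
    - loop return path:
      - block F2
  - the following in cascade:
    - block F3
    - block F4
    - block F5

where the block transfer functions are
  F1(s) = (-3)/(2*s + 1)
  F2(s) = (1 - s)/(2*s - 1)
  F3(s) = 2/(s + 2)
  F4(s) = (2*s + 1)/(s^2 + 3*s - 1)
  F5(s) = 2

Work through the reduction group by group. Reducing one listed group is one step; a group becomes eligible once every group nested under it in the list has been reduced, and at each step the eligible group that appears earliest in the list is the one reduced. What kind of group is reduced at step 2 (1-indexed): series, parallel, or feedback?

(1) collapse the loop (F1 forward, F2 return)
(2) cascade F3, F4, F5
(3) combine [F1/(1+F1*F2)], (F3*F4*F5) in parallel
Step 2: series.

Answer: series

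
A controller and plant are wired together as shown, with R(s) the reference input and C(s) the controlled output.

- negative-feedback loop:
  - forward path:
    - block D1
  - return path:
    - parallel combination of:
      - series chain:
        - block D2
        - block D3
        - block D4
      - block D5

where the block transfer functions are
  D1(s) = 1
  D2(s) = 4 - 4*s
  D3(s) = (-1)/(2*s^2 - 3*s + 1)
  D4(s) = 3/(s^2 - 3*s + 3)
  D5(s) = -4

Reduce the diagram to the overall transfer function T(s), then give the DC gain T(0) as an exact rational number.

First reduce the diagram to T(s).

Step 1 - reduce the series chain D2, D3, D4; result 12/(2*s^3 - 7*s^2 + 9*s - 3)
Step 2 - add (D2*D3*D4), D5 (parallel); result (-8*s^3 + 28*s^2 - 36*s + 24)/(2*s^3 - 7*s^2 + 9*s - 3)
Step 3 - feedback reduction of D1, ((D2*D3*D4)+D5); result (-2*s^3 + 7*s^2 - 9*s + 3)/(6*s^3 - 21*s^2 + 27*s - 21)
Step 3 gives the overall T(s). Then T(0) = 3/(-21) = -1/7.

Answer: -1/7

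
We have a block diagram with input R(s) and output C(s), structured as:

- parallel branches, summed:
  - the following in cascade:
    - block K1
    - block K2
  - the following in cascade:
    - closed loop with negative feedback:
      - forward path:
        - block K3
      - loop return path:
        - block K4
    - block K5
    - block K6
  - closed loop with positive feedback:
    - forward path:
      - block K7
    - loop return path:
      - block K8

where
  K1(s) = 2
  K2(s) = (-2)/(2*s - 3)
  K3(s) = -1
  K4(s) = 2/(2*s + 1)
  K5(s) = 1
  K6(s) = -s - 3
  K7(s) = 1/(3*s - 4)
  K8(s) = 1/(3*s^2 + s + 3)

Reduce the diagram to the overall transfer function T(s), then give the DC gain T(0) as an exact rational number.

(1) combine K1, K2 in series gives (-4)/(2*s - 3)
(2) feedback reduction of K3, K4 gives (-2*s - 1)/(2*s - 1)
(3) combine [K3/(1+K3*K4)], K5, K6 in series gives (2*s^2 + 7*s + 3)/(2*s - 1)
(4) close the feedback loop around K7, K8 gives (3*s^2 + s + 3)/(9*s^3 - 9*s^2 + 5*s - 13)
(5) sum the parallel branches (K1*K2), ([K3/(1+K3*K4)]*K5*K6), [K7/(1-K7*K8)] gives (36*s^6 + 36*s^5 - 247*s^4 + 130*s^3 - 161*s^2 + 253*s + 74)/(36*s^5 - 108*s^4 + 119*s^3 - 119*s^2 + 119*s - 39)
Step 5 gives the overall T(s). Then T(0) = 74/(-39) = -74/39.

Therefore the answer is -74/39.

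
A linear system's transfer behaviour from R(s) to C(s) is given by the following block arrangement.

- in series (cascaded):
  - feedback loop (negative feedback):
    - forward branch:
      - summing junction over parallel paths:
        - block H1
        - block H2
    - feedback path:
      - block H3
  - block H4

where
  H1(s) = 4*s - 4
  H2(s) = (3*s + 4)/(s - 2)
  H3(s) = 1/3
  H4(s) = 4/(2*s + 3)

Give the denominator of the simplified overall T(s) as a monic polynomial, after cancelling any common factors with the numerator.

The answer is s^3 - 3*s/4 + 9/4.

Reasoning:
Step 1 - sum the parallel branches H1, H2, giving (4*s^2 - 9*s + 12)/(s - 2)
Step 2 - reduce the feedback loop with forward (H1+H2) and return H3, giving (12*s^2 - 27*s + 36)/(4*s^2 - 6*s + 6)
Step 3 - series reduction of [(H1+H2)/(1+(H1+H2)*H3)], H4, giving (24*s^2 - 54*s + 72)/(4*s^3 - 3*s + 9)
T(s) is the step-3 result (common factors already cancelled). Leading coefficient of the denominator: 4. Divide through by 4 for the monic polynomial.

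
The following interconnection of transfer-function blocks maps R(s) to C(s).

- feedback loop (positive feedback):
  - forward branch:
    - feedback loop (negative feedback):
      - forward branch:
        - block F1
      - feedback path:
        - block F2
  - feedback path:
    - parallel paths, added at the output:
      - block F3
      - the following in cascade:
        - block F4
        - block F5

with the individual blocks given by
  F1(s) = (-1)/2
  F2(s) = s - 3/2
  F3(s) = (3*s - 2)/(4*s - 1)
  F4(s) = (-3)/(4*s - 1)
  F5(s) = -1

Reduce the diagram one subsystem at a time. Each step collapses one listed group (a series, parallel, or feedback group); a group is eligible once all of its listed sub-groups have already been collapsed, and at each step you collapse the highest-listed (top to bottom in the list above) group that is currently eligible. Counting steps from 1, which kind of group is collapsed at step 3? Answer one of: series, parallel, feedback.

Answer: parallel

Working:
(1) reduce the feedback loop with forward F1 and return F2
(2) series reduction of F4, F5
(3) combine F3, (F4*F5) in parallel
(4) close the feedback loop around [F1/(1+F1*F2)], (F3+(F4*F5))
At step 3 the group reduced is parallel.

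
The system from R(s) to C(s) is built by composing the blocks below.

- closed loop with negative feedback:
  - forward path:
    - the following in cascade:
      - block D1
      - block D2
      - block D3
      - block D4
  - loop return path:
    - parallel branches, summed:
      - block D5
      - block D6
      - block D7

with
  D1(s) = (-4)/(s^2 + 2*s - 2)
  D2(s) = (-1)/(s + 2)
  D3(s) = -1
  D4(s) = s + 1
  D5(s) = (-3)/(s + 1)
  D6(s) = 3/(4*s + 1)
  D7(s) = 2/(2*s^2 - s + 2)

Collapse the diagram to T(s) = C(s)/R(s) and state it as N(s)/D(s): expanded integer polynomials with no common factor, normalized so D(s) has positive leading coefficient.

The answer is (-32*s^4 - 24*s^3 - 20*s^2 - 36*s - 8)/(8*s^6 + 30*s^5 + 15*s^4 + 66*s^3 - 38*s^2 + 8*s - 16).

Reasoning:
(1) reduce the series chain D1, D2, D3, D4; result (-4*s - 4)/(s^3 + 4*s^2 + 2*s - 4)
(2) sum the parallel branches D5, D6, D7; result (-18*s^3 + 17*s^2 - 8*s + 2)/(8*s^4 + 6*s^3 + 5*s^2 + 9*s + 2)
(3) apply the feedback formula to (D1*D2*D3*D4), (D5+D6+D7); the result is T(s) itself (integer coefficients, no common factor, positive leading denominator coefficient)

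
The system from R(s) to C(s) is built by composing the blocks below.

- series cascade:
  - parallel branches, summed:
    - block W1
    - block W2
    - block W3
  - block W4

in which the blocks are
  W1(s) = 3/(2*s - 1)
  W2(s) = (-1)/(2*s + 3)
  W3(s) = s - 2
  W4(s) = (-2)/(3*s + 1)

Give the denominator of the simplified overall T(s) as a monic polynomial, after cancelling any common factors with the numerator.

Answer: s^3 + 4*s^2/3 - 5*s/12 - 1/4

Working:
(1) add W1, W2, W3 (parallel) = (4*s^3 - 4*s^2 - 7*s + 16)/(4*s^2 + 4*s - 3)
(2) cascade (W1+W2+W3), W4 = (-8*s^3 + 8*s^2 + 14*s - 32)/(12*s^3 + 16*s^2 - 5*s - 3)
Step 2 gives the fully reduced T(s), with no common factor left to cancel. The denominator's leading coefficient is 12, so divide each of its coefficients by 12 to get the monic form.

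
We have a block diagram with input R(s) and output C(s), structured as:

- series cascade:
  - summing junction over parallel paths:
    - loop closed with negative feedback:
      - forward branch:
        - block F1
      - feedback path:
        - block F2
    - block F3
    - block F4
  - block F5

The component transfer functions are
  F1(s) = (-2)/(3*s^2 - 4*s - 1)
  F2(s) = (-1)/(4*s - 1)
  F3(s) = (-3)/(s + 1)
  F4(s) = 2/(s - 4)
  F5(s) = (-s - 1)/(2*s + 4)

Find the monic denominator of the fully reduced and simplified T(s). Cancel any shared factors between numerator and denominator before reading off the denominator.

First reduce the diagram to T(s).

Step 1. collapse the loop (F1 forward, F2 return) -> (2 - 8*s)/(12*s^3 - 19*s^2 + 3)
Step 2. add [F1/(1+F1*F2)], F3, F4 (parallel) -> (-12*s^4 + 179*s^3 - 240*s^2 + 23*s + 34)/(12*s^5 - 55*s^4 + 9*s^3 + 79*s^2 - 9*s - 12)
Step 3. multiply ([F1/(1+F1*F2)]+F3+F4), F5 (series) -> (12*s^4 - 179*s^3 + 240*s^2 - 23*s - 34)/(24*s^5 - 86*s^4 - 116*s^3 + 310*s^2 - 12*s - 48)
That last expression is T(s), already simplified. Scaling its denominator by 1/24 (the reciprocal of the leading coefficient) yields the monic denominator.

Answer: s^5 - 43*s^4/12 - 29*s^3/6 + 155*s^2/12 - s/2 - 2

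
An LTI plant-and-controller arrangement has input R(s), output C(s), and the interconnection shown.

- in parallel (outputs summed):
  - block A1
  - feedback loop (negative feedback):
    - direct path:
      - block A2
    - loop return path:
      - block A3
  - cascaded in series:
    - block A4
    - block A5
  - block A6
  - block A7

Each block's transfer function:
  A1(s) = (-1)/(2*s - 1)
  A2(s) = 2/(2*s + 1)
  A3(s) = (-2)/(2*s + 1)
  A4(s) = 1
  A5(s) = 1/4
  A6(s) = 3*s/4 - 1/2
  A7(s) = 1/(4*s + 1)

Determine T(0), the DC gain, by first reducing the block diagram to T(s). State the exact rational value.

Answer: 13/12

Working:
Step 1. close the feedback loop around A2, A3: (4*s + 2)/(4*s^2 + 4*s - 3)
Step 2. cascade A4, A5: 1/4
Step 3. combine A1, [A2/(1+A2*A3)], (A4*A5), A6, A7 in parallel: (24*s^3 + 34*s^2 + 19*s + 13)/(32*s^2 + 56*s + 12)
DC gain: substitute s = 0 into T(s) from step 3: T(0) = 13/12.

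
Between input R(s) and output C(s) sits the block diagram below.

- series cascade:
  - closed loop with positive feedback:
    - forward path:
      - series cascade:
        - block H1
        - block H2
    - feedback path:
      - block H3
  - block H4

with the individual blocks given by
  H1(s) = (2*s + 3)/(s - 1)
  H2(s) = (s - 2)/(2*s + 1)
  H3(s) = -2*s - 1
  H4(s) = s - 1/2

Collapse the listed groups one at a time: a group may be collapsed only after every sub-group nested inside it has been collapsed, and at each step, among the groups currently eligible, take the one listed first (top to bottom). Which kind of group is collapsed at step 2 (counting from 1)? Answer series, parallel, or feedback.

Step 1 - combine H1, H2 in series
Step 2 - reduce the feedback loop with forward (H1*H2) and return H3
Step 3 - multiply [(H1*H2)/(1-(H1*H2)*H3)], H4 (series)
So the answer for step 2 is feedback.

Answer: feedback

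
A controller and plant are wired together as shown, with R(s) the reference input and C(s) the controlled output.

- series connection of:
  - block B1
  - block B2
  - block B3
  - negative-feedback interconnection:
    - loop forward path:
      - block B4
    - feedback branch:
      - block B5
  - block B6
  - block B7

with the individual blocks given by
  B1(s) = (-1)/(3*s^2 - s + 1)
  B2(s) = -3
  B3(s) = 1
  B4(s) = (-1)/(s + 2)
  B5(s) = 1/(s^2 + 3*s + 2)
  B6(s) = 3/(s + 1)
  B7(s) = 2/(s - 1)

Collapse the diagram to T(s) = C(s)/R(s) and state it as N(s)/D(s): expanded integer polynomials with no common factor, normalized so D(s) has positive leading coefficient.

[1] collapse the loop (B4 forward, B5 return) -> (-s^2 - 3*s - 2)/(s^3 + 5*s^2 + 8*s + 3)
[2] combine B1, B2, B3, [B4/(1+B4*B5)], B6, B7 in series; the result is T(s) itself (integer coefficients, no common factor, positive leading denominator coefficient)

Therefore the answer is (-18*s - 36)/(3*s^6 + 11*s^5 + 6*s^4 - 14*s^3 - s^2 - 2*s - 3).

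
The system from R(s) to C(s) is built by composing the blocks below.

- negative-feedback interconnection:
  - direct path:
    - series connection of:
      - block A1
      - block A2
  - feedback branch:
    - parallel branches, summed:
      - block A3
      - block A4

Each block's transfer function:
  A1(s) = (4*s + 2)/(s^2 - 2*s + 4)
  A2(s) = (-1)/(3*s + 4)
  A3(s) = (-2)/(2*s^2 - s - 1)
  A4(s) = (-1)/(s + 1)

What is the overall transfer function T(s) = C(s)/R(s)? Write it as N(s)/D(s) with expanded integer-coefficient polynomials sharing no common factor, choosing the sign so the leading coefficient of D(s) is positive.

Reducing step by step:

Step 1 - combine A1, A2 in series: (-4*s - 2)/(3*s^3 - 2*s^2 + 4*s + 16)
Step 2 - add A3, A4 (parallel): (-2*s^2 - s - 1)/(2*s^3 + s^2 - 2*s - 1)
Step 3 - close the feedback loop around (A1*A2), (A3+A4), giving the overall T(s)

Answer: (-4*s^3 - 2*s^2 + 4*s + 2)/(3*s^5 - 2*s^4 + s^3 + 22*s^2 - 2*s - 14)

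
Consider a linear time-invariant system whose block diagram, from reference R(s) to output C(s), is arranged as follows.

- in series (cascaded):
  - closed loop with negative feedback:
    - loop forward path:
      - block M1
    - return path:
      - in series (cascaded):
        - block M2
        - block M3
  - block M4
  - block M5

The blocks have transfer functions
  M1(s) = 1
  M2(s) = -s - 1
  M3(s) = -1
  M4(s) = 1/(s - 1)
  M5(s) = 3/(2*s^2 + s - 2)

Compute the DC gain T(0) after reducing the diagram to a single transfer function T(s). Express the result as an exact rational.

(1) cascade M2, M3: s + 1
(2) collapse the loop (M1 forward, (M2*M3) return): 1/(s + 2)
(3) multiply [M1/(1+M1*(M2*M3))], M4, M5 (series): 3/(2*s^4 + 3*s^3 - 5*s^2 - 4*s + 4)
That last expression is T(s); at s = 0 only the constant terms survive, so T(0) = 3/4.

Final answer: 3/4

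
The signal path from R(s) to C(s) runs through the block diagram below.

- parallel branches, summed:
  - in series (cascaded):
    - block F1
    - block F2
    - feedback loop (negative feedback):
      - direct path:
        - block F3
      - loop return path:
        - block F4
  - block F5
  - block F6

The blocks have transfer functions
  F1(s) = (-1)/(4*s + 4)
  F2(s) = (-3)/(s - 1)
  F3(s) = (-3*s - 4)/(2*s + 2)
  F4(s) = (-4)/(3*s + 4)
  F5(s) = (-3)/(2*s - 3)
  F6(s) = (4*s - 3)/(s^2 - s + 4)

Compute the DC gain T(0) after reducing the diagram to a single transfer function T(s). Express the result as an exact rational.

Reducing step by step:

[1] close the feedback loop around F3, F4 -> (-3*s - 4)/(2*s + 6)
[2] multiply F1, F2, [F3/(1+F3*F4)] (series) -> (-9*s - 12)/(8*s^3 + 24*s^2 - 8*s - 24)
[3] reduce the parallel group (F1*F2*[F3/(1+F3*F4)]), F5, F6 -> (40*s^5 - 18*s^4 - 403*s^3 - 111*s^2 + 360*s + 216)/(16*s^6 + 8*s^5 - 48*s^4 + 160*s^3 - 256*s^2 - 168*s + 288)
That last expression is T(s); at s = 0 only the constant terms survive, so T(0) = 216/288 = 3/4.

Answer: 3/4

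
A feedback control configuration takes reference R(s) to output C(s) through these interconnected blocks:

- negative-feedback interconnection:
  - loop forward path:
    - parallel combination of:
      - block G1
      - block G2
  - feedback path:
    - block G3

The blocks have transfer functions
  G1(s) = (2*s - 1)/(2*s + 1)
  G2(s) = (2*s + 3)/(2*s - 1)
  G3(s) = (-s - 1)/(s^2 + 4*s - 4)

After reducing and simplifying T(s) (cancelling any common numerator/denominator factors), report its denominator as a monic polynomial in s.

Answer: s^4 + 2*s^3 - 29*s^2/4 - 3*s

Working:
1. add G1, G2 (parallel) -> (8*s^2 + 4*s + 4)/(4*s^2 - 1)
2. apply the feedback formula to (G1+G2), G3 -> (8*s^4 + 36*s^3 - 12*s^2 - 16)/(4*s^4 + 8*s^3 - 29*s^2 - 12*s)
The result of step 2 is T(s) in lowest terms. Its denominator has leading coefficient 4; dividing the denominator through by 4 makes it monic.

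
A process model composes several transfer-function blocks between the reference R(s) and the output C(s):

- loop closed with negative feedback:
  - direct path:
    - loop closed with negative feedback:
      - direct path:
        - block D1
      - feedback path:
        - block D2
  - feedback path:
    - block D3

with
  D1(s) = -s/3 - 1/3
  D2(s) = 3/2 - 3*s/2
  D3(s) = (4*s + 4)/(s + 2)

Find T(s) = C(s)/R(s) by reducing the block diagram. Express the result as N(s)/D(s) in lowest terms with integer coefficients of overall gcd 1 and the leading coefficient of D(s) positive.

The answer is (-2*s^2 - 6*s - 4)/(3*s^3 - 2*s^2 - 13*s - 2).

Reasoning:
(1) feedback reduction of D1, D2 = (-2*s - 2)/(3*s^2 + 3)
(2) feedback reduction of [D1/(1+D1*D2)], D3; the result is T(s) itself (integer coefficients, no common factor, positive leading denominator coefficient)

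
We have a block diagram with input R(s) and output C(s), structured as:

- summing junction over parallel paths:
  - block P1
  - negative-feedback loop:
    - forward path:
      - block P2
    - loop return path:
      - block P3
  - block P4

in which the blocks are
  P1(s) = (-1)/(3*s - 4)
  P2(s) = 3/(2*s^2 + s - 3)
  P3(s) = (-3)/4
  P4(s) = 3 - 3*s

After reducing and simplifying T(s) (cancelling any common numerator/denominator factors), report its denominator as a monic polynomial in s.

Answer: s^3 - 5*s^2/6 - 79*s/24 + 7/2

Working:
1. collapse the loop (P2 forward, P3 return), giving 12/(8*s^2 + 4*s - 21)
2. combine P1, [P2/(1+P2*P3)], P4 in parallel, giving (-72*s^4 + 132*s^3 + 169*s^2 - 457*s + 225)/(24*s^3 - 20*s^2 - 79*s + 84)
The result of step 2 is T(s) in lowest terms. Its denominator has leading coefficient 24; dividing the denominator through by 24 makes it monic.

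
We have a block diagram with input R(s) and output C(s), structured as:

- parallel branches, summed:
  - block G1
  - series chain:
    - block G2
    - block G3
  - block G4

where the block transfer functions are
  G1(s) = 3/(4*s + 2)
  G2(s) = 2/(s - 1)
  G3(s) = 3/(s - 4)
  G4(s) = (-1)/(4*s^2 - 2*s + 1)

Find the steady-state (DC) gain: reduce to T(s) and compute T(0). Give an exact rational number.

First reduce the diagram to T(s).

Step 1: cascade G2, G3 -> 6/(s^2 - 5*s + 4)
Step 2: reduce the parallel group G1, (G2*G3), G4 -> (12*s^4 + 26*s^3 + 99*s^2 - 45*s + 16)/(16*s^5 - 80*s^4 + 64*s^3 + 2*s^2 - 10*s + 8)
DC gain: substitute s = 0 into T(s) from step 2: T(0) = 16/8 = 2.

Answer: 2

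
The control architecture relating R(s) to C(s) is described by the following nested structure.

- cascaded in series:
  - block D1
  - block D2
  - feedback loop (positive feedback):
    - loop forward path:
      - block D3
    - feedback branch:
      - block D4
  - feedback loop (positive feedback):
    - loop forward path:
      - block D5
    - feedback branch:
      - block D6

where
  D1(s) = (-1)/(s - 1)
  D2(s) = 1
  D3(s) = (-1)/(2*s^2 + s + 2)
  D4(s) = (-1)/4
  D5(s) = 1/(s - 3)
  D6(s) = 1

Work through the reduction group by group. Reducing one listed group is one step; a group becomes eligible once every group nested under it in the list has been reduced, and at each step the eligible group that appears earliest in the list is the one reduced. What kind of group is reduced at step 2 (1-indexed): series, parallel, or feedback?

[1] close the feedback loop around D3, D4
[2] close the feedback loop around D5, D6
[3] combine D1, D2, [D3/(1-D3*D4)], [D5/(1-D5*D6)] in series
Step 2 collapses a feedback group.

Therefore the answer is feedback.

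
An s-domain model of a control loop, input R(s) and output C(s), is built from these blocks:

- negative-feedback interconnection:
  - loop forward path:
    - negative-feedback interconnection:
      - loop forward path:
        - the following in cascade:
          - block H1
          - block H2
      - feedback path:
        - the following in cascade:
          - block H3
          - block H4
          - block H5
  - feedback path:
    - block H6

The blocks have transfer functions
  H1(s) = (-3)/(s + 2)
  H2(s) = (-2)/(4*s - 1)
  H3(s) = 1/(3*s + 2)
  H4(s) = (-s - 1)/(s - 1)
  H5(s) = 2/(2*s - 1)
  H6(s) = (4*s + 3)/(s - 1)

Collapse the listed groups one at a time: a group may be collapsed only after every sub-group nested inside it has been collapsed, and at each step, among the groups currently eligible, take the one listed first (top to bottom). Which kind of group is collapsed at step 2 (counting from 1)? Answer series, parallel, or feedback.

Step 1: reduce the series chain H1, H2
Step 2: series reduction of H3, H4, H5
Step 3: collapse the loop ((H1*H2) forward, (H3*H4*H5) return)
Step 4: feedback reduction of [(H1*H2)/(1+(H1*H2)*(H3*H4*H5))], H6
Step 2: series.

Therefore the answer is series.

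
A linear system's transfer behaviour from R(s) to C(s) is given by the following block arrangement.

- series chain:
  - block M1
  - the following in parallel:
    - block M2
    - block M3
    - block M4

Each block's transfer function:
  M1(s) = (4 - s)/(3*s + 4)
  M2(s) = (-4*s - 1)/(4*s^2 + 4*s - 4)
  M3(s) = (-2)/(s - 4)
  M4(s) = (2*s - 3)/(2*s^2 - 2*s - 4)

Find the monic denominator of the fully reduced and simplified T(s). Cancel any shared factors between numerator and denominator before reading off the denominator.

[1] combine M2, M3, M4 in parallel -> (-8*s^4 + s^3 + 27*s^2 + 20*s - 48)/(4*s^5 - 16*s^4 - 16*s^3 + 60*s^2 + 24*s - 32)
[2] series reduction of M1, (M2+M3+M4) -> (8*s^4 - s^3 - 27*s^2 - 20*s + 48)/(12*s^5 + 16*s^4 - 48*s^3 - 76*s^2 + 8*s + 32)
Step 2 gives the fully reduced T(s), with no common factor left to cancel. The denominator's leading coefficient is 12, so divide each of its coefficients by 12 to get the monic form.

Therefore the answer is s^5 + 4*s^4/3 - 4*s^3 - 19*s^2/3 + 2*s/3 + 8/3.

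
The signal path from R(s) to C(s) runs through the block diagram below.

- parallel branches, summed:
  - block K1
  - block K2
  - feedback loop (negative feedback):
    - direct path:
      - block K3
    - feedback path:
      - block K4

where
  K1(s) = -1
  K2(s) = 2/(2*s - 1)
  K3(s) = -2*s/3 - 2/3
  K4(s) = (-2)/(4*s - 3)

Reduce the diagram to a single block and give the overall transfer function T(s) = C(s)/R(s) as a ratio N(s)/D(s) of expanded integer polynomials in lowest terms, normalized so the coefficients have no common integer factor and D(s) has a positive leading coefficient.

Step 1 - apply the feedback formula to K3, K4 gives (-8*s^2 - 2*s + 6)/(16*s - 5)
Step 2 - sum the parallel branches K1, K2, [K3/(1+K3*K4)] - this is the overall T(s), already in the required normalized form

Hence the answer: (-16*s^3 - 28*s^2 + 72*s - 21)/(32*s^2 - 26*s + 5)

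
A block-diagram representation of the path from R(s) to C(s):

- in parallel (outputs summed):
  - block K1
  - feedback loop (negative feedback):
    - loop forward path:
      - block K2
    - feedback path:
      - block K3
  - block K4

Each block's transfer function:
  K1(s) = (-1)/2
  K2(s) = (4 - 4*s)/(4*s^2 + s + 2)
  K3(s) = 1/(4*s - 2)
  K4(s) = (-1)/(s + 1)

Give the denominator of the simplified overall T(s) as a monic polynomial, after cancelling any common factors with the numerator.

Reducing step by step:

(1) reduce the feedback loop with forward K2 and return K3 -> (-8*s^2 + 12*s - 4)/(8*s^3 - 2*s^2 + s)
(2) add K1, [K2/(1+K2*K3)], K4 (parallel) -> (-8*s^4 - 38*s^3 + 13*s^2 + 13*s - 8)/(16*s^4 + 12*s^3 - 2*s^2 + 2*s)
Step 2 gives the fully reduced T(s), with no common factor left to cancel. The denominator's leading coefficient is 16, so divide each of its coefficients by 16 to get the monic form.

Answer: s^4 + 3*s^3/4 - s^2/8 + s/8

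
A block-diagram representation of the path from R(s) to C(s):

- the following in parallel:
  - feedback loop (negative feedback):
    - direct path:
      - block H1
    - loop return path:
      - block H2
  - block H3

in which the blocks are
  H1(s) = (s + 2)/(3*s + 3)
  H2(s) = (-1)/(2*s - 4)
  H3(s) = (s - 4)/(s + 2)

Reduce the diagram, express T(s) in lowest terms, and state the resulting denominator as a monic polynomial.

The answer is s^3 + 5*s^2/6 - 14*s/3 - 14/3.

Reasoning:
Step 1. collapse the loop (H1 forward, H2 return); result (2*s^2 - 8)/(6*s^2 - 7*s - 14)
Step 2. combine [H1/(1+H1*H2)], H3 in parallel; result (8*s^3 - 27*s^2 + 6*s + 40)/(6*s^3 + 5*s^2 - 28*s - 28)
No further cancellation is possible in the step-2 result, so that is T(s). Its denominator becomes monic after dividing by the leading coefficient 6.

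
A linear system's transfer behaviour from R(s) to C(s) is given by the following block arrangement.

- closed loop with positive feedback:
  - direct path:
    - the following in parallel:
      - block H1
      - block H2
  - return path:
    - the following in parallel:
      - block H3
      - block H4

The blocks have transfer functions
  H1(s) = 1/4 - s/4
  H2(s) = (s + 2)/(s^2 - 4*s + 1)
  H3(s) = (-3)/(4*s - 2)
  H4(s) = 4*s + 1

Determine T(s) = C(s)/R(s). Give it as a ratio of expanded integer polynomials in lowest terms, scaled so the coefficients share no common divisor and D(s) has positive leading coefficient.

[1] parallel reduction of H1, H2 gives (-s^3 + 5*s^2 - s + 9)/(4*s^2 - 16*s + 4)
[2] sum the parallel branches H3, H4 gives (16*s^2 - 4*s - 5)/(4*s - 2)
[3] apply the feedback formula to (H1+H2), (H3+H4), which is the overall transfer function T(s) = C(s)/R(s) in lowest terms

Hence the answer: (-4*s^4 + 22*s^3 - 14*s^2 + 38*s - 18)/(16*s^5 - 84*s^4 + 47*s^3 - 195*s^2 + 79*s + 37)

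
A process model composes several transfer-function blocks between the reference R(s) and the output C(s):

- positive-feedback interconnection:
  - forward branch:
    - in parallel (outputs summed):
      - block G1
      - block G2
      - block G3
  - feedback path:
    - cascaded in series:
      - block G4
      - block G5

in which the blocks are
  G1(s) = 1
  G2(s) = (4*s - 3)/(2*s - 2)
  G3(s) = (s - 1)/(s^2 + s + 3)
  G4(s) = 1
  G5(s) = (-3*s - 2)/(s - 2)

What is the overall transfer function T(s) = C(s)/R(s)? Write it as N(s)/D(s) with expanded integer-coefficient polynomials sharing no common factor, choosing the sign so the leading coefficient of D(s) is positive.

Step 1. sum the parallel branches G1, G2, G3, giving (6*s^3 + 3*s^2 + 9*s - 13)/(2*s^3 + 4*s - 6)
Step 2. combine G4, G5 in series, giving (-3*s - 2)/(s - 2)
Step 3. feedback reduction of (G1+G2+G3), (G4*G5), giving the overall T(s)

Therefore the answer is (6*s^4 - 9*s^3 + 3*s^2 - 31*s + 26)/(20*s^4 + 17*s^3 + 37*s^2 - 35*s - 14).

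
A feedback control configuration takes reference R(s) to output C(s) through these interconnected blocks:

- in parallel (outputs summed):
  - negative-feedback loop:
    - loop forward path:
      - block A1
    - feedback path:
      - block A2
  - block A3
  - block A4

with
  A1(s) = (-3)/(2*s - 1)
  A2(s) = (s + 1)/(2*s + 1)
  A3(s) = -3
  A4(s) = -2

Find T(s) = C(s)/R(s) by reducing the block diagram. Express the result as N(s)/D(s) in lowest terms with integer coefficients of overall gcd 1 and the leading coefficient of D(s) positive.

Answer: (-20*s^2 + 9*s + 17)/(4*s^2 - 3*s - 4)

Working:
1. close the feedback loop around A1, A2; result (-6*s - 3)/(4*s^2 - 3*s - 4)
2. reduce the parallel group [A1/(1+A1*A2)], A3, A4: this yields T(s), and no further normalization is needed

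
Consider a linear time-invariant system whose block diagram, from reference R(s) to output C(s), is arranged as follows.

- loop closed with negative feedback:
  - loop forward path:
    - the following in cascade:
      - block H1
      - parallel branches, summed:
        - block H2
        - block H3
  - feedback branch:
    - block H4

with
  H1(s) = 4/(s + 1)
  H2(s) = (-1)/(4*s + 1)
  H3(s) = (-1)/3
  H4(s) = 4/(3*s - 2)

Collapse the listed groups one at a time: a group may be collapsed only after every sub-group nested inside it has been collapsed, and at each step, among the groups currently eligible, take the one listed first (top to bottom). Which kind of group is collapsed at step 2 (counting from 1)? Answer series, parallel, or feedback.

Step 1: reduce the parallel group H2, H3
Step 2: cascade H1, (H2+H3)
Step 3: close the feedback loop around (H1*(H2+H3)), H4
Step 2 collapses a series group.

Answer: series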